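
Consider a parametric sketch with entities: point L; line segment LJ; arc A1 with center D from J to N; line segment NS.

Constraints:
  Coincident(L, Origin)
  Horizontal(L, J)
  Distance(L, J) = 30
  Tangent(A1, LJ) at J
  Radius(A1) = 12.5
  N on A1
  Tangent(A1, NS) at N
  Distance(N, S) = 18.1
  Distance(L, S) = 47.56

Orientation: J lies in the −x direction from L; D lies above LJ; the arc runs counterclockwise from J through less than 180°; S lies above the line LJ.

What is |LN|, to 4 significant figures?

29.47

Checks: |DN| = 12.50 ✓; ∠(DN, NS) = 90.00° ✓; |NS| = 18.10 ✓; |LS| = 47.56 ✓.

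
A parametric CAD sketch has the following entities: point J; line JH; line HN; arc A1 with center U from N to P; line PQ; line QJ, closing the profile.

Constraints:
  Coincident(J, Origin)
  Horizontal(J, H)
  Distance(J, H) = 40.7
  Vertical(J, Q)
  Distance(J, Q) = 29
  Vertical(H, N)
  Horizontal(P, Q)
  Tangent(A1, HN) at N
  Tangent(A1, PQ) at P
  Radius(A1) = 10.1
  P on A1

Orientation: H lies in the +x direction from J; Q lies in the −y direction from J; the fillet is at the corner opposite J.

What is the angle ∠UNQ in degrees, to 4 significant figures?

13.94°

The virtual corner opposite J is at (40.70, -29.00). The tangent condition forces UN to be normal to HN and A1 meets PQ tangentially, so UP is at right angles to PQ, with radius 10.1, so the center U sits 10.1 in from both sides at U = (30.60, -18.90). That places the tangent points at N = (40.70, -18.90) on HN and P = (30.60, -29.00) on PQ. Then cos ∠UNQ = NU·NQ / (|NU||NQ|), giving 13.94°.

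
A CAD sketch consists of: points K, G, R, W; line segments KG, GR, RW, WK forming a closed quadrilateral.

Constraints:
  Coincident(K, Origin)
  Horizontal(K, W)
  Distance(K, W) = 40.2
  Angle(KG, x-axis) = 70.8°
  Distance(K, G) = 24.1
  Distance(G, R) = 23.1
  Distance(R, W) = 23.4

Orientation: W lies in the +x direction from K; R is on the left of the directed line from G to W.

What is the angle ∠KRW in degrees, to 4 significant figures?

78.41°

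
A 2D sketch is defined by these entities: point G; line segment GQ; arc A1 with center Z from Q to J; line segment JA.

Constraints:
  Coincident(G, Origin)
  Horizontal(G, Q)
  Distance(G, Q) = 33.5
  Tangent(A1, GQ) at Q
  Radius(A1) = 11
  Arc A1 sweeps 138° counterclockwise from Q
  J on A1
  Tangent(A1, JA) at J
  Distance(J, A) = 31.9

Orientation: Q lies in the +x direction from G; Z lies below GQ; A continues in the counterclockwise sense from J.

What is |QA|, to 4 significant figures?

43.69

On A1, Q sits at bearing 90° from Z; a 138° counterclockwise sweep puts J at bearing 228°, so J = Z + 11.0·(cos 228°, sin 228°) = (26.14, -19.17). A1 meets JA tangentially, so ZJ is at right angles to JA, so JA runs along (−sin 228°, cos 228°); with |JA| = 31.9, A = (49.85, -40.52). Then |QA| = |A − Q| = 43.69.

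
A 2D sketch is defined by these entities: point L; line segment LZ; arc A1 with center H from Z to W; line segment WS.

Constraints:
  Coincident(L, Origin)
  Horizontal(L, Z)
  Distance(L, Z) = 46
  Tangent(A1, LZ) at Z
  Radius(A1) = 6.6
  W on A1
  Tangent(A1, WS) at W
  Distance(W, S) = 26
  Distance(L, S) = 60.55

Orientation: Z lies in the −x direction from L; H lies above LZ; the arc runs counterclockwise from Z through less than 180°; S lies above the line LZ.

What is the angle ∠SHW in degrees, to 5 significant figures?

75.757°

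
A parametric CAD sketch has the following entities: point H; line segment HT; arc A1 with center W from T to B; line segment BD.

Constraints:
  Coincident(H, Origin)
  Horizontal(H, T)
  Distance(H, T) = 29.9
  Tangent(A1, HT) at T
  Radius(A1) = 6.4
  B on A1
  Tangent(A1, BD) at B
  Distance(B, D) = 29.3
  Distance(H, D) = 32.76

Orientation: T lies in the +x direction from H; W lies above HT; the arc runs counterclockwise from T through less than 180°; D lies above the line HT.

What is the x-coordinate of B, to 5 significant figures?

34.105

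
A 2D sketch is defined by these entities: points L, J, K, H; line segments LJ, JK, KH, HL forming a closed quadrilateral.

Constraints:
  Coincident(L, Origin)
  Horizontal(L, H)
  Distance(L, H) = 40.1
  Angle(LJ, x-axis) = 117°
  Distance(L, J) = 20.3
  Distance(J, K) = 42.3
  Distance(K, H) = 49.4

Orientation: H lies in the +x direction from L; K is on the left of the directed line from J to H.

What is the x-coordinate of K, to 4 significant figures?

22.45

L is at the origin; L and H share the same y with |LH| = 40.1 and H in +x, so H = (40.1, 0). LJ runs at 117.0° with |LJ| = 20.3, so J = (-9.216, 18.09). K is determined by |JK| = 42.3 and |KH| = 49.4 together: it lies at the intersection of circle(J, 42.3) and circle(H, 49.4). With |JH| = 52.53, the foot of the radical line on JH is 20.07 from J and the perpendicular offset is √(42.3² − 20.07²) = 37.24. Taking the left-of-JH solution: K = (22.45, 46.14).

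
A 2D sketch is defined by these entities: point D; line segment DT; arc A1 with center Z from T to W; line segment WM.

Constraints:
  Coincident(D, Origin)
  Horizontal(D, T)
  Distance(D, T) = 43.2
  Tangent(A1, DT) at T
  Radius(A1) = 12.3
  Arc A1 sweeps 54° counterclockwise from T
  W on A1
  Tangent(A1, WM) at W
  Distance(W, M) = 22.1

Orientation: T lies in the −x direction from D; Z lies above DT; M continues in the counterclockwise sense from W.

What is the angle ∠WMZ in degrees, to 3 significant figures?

29.1°

On A1, T sits at bearing -90° from Z; a 54° counterclockwise sweep puts W at bearing -36°, so W = Z + 12.3·(cos -36°, sin -36°) = (-33.2, 5.07). The tangent condition forces ZW to be normal to WM, so WM runs along (−sin -36°, cos -36°); with |WM| = 22.1, M = (-20.3, 22.9). Then cos ∠WMZ = MW·MZ / (|MW||MZ|), giving 29.1°.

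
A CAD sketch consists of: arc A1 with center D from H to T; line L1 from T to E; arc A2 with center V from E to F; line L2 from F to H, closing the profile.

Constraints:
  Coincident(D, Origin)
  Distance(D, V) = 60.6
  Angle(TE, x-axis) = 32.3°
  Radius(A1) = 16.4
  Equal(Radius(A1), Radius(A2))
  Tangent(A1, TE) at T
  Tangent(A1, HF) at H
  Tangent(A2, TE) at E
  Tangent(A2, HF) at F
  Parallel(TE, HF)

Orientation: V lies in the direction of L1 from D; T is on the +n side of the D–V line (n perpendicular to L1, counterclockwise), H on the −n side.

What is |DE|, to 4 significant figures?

62.78

The slot axis is L1's direction at 32.3°, so u = (cos 32.3°, sin 32.3°) = (0.8453, 0.5344) and n = (−sin 32.3°, cos 32.3°) = (-0.5344, 0.8453). D is at the origin and V lies 60.6 along u from D, so V = 60.6·u = (51.22, 32.38). Tangency of A1 to both parallel lines with radius 16.4 puts T and H at D ± 16.4·n: T = (-8.763, 13.86), H = (8.763, -13.86). Equal radii place E and F the same way about V: E = V + 16.4·n = (42.46, 46.24), F = V − 16.4·n = (59.99, 18.52). Then |DE| = |E − D| = 62.78.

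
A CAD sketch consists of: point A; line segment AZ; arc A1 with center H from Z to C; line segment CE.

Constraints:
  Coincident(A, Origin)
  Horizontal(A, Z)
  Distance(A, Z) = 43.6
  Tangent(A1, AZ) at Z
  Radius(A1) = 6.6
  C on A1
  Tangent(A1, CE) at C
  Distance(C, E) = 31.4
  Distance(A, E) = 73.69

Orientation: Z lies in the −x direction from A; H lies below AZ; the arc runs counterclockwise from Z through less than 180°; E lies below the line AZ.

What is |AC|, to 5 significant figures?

48.733

Checks: A = (0.00, 0.00) ✓; |HC| = 6.600 ✓; ∠(HC, CE) = 90.00° ✓; |CE| = 31.40 ✓; |AE| = 73.69 ✓.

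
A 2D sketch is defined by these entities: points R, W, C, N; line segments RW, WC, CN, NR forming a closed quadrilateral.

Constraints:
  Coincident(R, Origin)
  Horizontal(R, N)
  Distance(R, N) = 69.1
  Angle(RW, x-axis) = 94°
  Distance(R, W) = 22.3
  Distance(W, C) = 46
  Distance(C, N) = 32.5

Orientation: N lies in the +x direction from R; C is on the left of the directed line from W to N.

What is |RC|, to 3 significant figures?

49.2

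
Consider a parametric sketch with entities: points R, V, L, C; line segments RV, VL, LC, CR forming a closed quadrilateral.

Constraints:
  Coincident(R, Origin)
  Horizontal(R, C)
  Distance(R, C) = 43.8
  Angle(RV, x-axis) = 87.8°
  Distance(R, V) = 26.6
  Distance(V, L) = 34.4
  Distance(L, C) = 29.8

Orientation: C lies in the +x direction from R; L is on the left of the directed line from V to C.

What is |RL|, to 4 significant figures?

45.47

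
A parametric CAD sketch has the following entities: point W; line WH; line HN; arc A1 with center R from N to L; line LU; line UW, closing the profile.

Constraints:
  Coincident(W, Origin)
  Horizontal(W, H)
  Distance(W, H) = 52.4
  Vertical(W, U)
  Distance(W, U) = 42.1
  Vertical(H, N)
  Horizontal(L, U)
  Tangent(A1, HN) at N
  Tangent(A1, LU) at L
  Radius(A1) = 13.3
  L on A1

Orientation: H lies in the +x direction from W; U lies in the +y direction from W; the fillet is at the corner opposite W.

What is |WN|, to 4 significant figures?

59.79

W is at the origin; WH is horizontal with |WH| = 52.4 and H on the +x side, so H = (52.40, 0.000). W and U share the same x with |WU| = 42.1 and U on the +y side, so U = (0.000, 42.10). The virtual corner opposite W is at (52.40, 42.10). The tangent condition forces RN to be normal to HN and the tangent condition forces RL to be normal to LU, with radius 13.3, so the center R sits 13.3 in from both sides at R = (39.10, 28.80). That places the tangent points at N = (52.40, 28.80) on HN and L = (39.10, 42.10) on LU. Then |WN| = |N − W| = 59.79.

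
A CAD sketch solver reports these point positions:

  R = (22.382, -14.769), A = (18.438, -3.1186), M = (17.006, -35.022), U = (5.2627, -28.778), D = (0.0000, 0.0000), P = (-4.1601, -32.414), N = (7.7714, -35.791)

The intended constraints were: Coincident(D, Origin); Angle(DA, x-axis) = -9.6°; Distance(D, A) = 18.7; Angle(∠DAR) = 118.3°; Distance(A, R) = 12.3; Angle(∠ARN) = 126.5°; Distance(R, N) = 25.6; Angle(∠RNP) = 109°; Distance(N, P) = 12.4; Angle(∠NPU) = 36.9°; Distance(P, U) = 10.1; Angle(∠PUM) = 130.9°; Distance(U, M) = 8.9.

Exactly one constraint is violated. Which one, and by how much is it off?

Distance(U, M) = 8.9 — off by 4.40.

D = (0.00, 0.00) ✓; DA at -9.600° ✓; |DA| = 18.70 ✓; ∠DAR = 118.3° ✓; |AR| = 12.30 ✓; ∠ARN = 126.5° ✓; |RN| = 25.60 ✓; ∠RNP = 109.0° ✓; |NP| = 12.40 ✓; ∠NPU = 36.90° ✓; |PU| = 10.10 ✓; ∠PUM = 130.9° ✓; |UM| = 13.30 ✗.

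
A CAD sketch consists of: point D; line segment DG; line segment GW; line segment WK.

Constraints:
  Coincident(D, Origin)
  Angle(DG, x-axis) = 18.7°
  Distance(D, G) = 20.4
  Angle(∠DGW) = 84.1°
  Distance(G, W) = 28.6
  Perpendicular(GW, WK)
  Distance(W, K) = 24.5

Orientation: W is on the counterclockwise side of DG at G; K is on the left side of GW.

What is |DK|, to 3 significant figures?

26.8

∠DGW = 84.1°, so GW runs at 18.7° + (180° − 84.1°) = 115° from the x-axis; with |GW| = 28.6, W = G + 28.6·(cos 115°, sin 115°) = (7.42, 32.5). The perpendicularity gives WK at right angles to GW; with |WK| = 24.5 on the left of GW, K = W + 24.5·(-0.909, -0.416) = (-14.9, 22.3). Then |DK| = |K − D| = 26.8.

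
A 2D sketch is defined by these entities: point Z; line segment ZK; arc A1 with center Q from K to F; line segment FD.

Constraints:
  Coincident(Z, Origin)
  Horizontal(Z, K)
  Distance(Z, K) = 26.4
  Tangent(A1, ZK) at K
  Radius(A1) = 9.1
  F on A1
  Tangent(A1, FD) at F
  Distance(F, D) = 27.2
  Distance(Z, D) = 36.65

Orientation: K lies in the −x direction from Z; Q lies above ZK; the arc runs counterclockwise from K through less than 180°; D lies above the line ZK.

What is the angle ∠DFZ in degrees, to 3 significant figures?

104°

Checks: |ZK| = 26.40 ✓; |QF| = 9.100 ✓; ∠(QF, FD) = 90.00° ✓; |FD| = 27.20 ✓; |ZD| = 36.65 ✓.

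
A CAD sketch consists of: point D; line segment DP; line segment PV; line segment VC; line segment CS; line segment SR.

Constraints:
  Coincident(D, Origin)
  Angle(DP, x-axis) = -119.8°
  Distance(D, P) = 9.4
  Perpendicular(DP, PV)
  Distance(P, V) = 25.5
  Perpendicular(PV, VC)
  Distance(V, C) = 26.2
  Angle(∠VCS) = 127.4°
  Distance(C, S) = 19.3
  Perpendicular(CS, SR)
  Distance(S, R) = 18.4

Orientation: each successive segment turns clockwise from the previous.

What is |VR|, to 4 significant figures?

35.30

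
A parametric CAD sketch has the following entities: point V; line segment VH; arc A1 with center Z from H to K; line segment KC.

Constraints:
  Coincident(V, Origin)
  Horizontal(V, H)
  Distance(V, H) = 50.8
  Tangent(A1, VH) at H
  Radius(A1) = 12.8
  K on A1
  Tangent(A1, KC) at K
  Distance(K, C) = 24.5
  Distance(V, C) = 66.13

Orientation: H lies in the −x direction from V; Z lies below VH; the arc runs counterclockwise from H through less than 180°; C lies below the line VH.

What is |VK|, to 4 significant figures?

65.02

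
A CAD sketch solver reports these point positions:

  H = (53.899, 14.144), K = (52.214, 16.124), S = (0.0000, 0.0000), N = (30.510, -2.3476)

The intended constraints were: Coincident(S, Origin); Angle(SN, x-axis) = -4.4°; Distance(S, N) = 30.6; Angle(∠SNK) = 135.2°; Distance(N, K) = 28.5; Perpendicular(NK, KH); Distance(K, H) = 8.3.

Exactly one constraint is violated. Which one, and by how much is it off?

Distance(K, H) = 8.3 — off by 5.70.

S = (0.00, 0.00) ✓; SN at -4.400° ✓; |SN| = 30.60 ✓; ∠SNK = 135.2° ✓; |NK| = 28.50 ✓; ∠(NK, KH) = 90.00° ✓; |KH| = 2.600 ✗.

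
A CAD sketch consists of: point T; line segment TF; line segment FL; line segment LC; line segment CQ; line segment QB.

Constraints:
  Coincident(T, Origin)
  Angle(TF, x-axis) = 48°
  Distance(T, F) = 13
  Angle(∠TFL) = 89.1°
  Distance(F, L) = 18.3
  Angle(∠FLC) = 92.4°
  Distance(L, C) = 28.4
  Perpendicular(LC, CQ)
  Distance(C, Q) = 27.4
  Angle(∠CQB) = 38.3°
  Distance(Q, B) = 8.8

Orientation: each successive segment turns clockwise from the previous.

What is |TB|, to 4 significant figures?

10.88

T is at the origin; TF runs at 48.0° with length 13.0, so F = (8.699, 9.661). ∠TFL = 89.1° gives FL at -42.90° from the x-axis; with |FL| = 18.3, L = (22.10, -2.796). ∠FLC = 92.4° gives LC at -130.5° from the x-axis; with |LC| = 28.4, C = (3.660, -24.39). The perpendicularity gives CQ at right angles to LC, so CQ runs at 139.5°; with |CQ| = 27.4, Q = (-17.18, -6.597). ∠CQB = 38.3° gives QB at -2.200° from the x-axis; with |QB| = 8.8, B = (-8.382, -6.935). Then |TB| = |B − T| = 10.88.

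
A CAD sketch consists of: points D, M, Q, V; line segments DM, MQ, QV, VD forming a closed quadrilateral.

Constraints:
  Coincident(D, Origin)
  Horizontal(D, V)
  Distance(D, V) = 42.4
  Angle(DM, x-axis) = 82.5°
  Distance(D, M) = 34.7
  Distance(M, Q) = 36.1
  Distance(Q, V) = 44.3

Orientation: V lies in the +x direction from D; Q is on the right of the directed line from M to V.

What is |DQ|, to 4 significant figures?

2.194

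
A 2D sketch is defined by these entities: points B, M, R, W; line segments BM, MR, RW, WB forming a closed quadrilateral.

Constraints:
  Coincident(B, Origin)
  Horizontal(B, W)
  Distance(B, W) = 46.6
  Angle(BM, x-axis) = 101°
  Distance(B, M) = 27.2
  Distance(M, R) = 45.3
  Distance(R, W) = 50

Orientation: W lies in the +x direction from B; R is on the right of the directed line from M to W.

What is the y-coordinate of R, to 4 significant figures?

-18.29

B is at the origin; BW is horizontal with |BW| = 46.6 and W in +x, so W = (46.6, 0). BM runs at 101.0° with |BM| = 27.2, so M = (-5.190, 26.70). R is determined by |MR| = 45.3 and |RW| = 50.0 together: it lies at the intersection of circle(M, 45.3) and circle(W, 50.0). With |MW| = 58.27, the foot of the radical line on MW is 25.29 from M and the perpendicular offset is √(45.3² − 25.29²) = 37.58. Taking the right-of-MW solution: R = (0.06678, -18.29).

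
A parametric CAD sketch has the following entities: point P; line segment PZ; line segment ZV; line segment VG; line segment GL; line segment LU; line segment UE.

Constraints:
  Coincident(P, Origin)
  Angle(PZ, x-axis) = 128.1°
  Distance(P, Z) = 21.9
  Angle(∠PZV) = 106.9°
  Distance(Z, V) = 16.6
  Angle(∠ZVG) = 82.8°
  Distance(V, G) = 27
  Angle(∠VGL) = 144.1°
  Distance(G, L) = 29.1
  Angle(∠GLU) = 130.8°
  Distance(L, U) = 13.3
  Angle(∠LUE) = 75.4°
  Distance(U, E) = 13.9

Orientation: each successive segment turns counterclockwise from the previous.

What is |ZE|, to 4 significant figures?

37.72

P is at the origin; PZ runs at 128.1° with length 21.9, so Z = (-13.51, 17.23). ∠PZV = 106.9° gives ZV at -158.8° from the x-axis; with |ZV| = 16.6, V = (-28.99, 11.23). ∠ZVG = 82.8° gives VG at -61.60° from the x-axis; with |VG| = 27.0, G = (-16.15, -12.52). ∠VGL = 144.1° gives GL at -25.70° from the x-axis; with |GL| = 29.1, L = (10.07, -25.14). ∠GLU = 130.8° gives LU at 23.50° from the x-axis; with |LU| = 13.3, U = (22.27, -19.84). ∠LUE = 75.4° gives UE at 128.1° from the x-axis; with |UE| = 13.9, E = (13.69, -8.897). Then |ZE| = |E − Z| = 37.72.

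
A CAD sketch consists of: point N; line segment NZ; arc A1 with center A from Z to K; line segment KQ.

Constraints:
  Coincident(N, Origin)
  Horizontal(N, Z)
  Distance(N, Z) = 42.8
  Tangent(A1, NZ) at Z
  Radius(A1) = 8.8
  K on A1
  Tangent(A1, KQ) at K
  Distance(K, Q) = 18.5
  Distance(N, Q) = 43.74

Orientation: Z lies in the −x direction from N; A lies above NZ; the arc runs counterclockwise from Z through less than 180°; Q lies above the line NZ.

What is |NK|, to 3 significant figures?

35.1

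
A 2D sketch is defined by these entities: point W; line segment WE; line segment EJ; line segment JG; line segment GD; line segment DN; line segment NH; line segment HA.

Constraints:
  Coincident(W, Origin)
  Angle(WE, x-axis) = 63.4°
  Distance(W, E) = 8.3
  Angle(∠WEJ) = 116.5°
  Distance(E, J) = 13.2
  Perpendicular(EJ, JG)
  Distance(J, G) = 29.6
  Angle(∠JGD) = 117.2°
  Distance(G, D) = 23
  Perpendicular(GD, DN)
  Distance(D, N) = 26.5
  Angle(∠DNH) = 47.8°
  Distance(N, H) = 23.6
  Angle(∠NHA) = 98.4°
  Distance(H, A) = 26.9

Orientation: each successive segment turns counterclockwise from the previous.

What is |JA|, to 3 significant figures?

51.0

W is at the origin; WE runs at 63.4° with length 8.3, so E = (3.72, 7.42). ∠WEJ = 116.5° gives EJ at 127° from the x-axis; with |EJ| = 13.2, J = (-4.21, 18.0). EJ ⟂ JG, so JG runs at -143°; with |JG| = 29.6, G = (-27.9, 0.205). ∠JGD = 117.2° gives GD at -80.3° from the x-axis; with |GD| = 23.0, D = (-24.0, -22.5). GD is perpendicular to DN, so DN runs at 9.70°; with |DN| = 26.5, N = (2.12, -18.0). ∠DNH = 47.8° gives NH at 142° from the x-axis; with |NH| = 23.6, H = (-16.5, -3.44). ∠NHA = 98.4° gives HA at -136° from the x-axis; with |HA| = 26.9, A = (-36.0, -22.0). Then |JA| = |A − J| = 51.0.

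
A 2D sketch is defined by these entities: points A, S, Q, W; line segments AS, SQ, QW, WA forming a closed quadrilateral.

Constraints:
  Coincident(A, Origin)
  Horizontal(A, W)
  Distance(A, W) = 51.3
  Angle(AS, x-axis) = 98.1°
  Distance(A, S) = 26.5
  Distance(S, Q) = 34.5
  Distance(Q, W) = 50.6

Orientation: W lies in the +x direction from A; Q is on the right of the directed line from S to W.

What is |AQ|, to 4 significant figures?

8.002

Checks: |SQ| = 34.50 ✓; |QW| = 50.60 ✓.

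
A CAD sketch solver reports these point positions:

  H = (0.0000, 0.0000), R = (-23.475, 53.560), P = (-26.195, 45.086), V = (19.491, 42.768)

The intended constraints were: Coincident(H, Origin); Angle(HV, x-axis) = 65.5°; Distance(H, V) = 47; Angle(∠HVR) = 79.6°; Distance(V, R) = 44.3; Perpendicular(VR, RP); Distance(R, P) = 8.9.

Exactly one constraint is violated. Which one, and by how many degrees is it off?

Perpendicular(VR, RP) — off by 3.70°.

H = (0.00, 0.00) ✓; HV at 65.50° ✓; |HV| = 47.00 ✓; ∠HVR = 79.60° ✓; |VR| = 44.30 ✓; ∠(VR, RP) = 86.30° ✗; |RP| = 8.900 ✓.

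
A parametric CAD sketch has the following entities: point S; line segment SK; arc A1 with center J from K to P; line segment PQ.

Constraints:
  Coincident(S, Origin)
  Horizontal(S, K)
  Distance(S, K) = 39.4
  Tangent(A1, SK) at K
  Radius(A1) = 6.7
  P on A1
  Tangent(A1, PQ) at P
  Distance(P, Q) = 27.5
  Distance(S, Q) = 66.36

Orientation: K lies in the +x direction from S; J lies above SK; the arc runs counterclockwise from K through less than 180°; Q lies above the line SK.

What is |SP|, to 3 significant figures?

44.7

S is at the origin; SK is horizontal with |SK| = 39.4 and K on the +x side, so K = (39.4, 0.00). A1 meets SK tangentially, so JK is at right angles to SK, so J = K + (0, 6.7) = (39.4, 6.70). Since JP ⟂ PQ (tangency), |JQ| = √(6.7² + 27.5²) = 28.3 regardless of where P sits on A1. So Q lies on both circle(S, 66.36) and circle(J, 28.3); the above-SK intersection is Q = (61.9, 23.8). P is the foot of the tangent from Q: P = (44.6, 2.48).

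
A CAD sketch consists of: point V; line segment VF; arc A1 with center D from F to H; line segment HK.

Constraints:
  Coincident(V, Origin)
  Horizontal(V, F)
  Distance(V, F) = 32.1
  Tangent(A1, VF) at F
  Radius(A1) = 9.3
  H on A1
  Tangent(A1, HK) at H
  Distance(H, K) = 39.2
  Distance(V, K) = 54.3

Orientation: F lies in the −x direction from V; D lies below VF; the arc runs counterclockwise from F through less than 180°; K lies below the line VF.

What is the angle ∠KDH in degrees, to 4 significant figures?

76.65°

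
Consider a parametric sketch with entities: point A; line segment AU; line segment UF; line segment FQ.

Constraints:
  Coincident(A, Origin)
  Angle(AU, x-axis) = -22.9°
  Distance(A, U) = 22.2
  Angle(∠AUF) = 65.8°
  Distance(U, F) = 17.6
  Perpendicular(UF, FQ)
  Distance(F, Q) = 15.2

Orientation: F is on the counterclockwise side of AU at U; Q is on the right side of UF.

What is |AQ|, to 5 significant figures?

36.454

A is at the origin; AU runs at -22.9° with length 22.2, so U = 22.2·(cos -22.9°, sin -22.9°) = (20.450, -8.6386). ∠AUF = 65.8°, so UF runs at -22.9° + (180° − 65.8°) = 91.300° from the x-axis; with |UF| = 17.6, F = U + 17.6·(cos 91.300°, sin 91.300°) = (20.051, 8.9569). UF ⟂ FQ; with |FQ| = 15.2 on the right of UF, Q = F + 15.2·(0.99974, 0.022687) = (35.247, 9.3018). Then |AQ| = |Q − A| = 36.454.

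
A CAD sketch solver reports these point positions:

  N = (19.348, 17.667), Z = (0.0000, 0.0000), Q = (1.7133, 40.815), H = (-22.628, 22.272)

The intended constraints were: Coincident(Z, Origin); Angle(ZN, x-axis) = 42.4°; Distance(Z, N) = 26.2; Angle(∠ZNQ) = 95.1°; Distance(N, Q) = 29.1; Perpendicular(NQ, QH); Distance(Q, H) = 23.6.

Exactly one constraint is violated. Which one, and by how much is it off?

Distance(Q, H) = 23.6 — off by 7.00.

Z = (0.00, 0.00) ✓; ZN at 42.40° ✓; |ZN| = 26.20 ✓; ∠ZNQ = 95.10° ✓; |NQ| = 29.10 ✓; ∠(NQ, QH) = 90.00° ✓; |QH| = 30.60 ✗.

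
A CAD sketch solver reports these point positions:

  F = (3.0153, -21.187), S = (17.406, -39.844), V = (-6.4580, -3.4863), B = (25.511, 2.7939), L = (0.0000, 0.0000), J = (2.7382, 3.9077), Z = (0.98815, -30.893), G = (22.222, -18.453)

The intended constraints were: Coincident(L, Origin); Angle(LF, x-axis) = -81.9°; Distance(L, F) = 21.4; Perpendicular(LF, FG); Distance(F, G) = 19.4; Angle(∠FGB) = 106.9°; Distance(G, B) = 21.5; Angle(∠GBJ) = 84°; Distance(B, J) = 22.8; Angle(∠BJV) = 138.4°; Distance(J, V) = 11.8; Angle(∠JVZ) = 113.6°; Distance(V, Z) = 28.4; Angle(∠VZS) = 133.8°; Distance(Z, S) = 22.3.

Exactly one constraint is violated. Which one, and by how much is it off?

Distance(Z, S) = 22.3 — off by 3.60.

L = (0.00, 0.00) ✓; LF at -81.90° ✓; |LF| = 21.40 ✓; ∠(LF, FG) = 90.00° ✓; |FG| = 19.40 ✓; ∠FGB = 106.9° ✓; |GB| = 21.50 ✓; ∠GBJ = 84.00° ✓; |BJ| = 22.80 ✓; ∠BJV = 138.4° ✓; |JV| = 11.80 ✓; ∠JVZ = 113.6° ✓; |VZ| = 28.40 ✓; ∠VZS = 133.8° ✓; |ZS| = 18.70 ✗.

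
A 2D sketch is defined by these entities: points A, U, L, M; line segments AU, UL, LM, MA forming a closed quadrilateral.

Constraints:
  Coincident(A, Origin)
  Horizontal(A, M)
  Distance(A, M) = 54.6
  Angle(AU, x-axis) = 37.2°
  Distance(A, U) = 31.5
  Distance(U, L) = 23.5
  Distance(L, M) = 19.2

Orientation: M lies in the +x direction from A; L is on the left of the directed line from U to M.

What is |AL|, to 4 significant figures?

51.88

Checks: |UL| = 23.50 ✓; |LM| = 19.20 ✓.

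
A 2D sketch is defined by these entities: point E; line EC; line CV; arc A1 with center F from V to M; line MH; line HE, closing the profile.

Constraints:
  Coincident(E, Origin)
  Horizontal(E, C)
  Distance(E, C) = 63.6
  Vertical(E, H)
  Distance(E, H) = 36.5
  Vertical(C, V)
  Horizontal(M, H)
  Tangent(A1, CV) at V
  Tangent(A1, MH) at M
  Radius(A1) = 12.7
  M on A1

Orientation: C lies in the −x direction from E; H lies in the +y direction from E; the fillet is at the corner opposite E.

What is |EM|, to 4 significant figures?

62.63

The virtual corner opposite E is at (-63.60, 36.50). The tangent condition forces FV to be normal to CV and tangency of A1 to MH means the radius FM is perpendicular to MH, with radius 12.7, so the center F sits 12.7 in from both sides at F = (-50.90, 23.80). That places the tangent points at V = (-63.60, 23.80) on CV and M = (-50.90, 36.50) on MH. Then |EM| = |M − E| = 62.63.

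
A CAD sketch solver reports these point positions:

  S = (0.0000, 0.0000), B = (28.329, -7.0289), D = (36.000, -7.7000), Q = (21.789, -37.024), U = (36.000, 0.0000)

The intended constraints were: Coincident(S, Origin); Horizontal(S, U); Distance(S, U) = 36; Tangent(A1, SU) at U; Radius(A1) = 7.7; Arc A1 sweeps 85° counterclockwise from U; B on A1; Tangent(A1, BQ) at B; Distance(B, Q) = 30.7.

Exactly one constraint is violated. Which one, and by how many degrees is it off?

Tangent(A1, BQ) at B — off by 7.30°.

S = (0.00, 0.00) ✓; S.y = 0.00, U.y = 0.00 ✓; |SU| = 36.00 ✓; ∠(DU, US) = 90.00° ✓; |DU| = 7.700 ✓; bearing(D→B) − bearing(D→U) = 85.00° ✓; |DB| = 7.700 ✓; ∠(DB, BQ) = 97.30° ✗; |BQ| = 30.70 ✓.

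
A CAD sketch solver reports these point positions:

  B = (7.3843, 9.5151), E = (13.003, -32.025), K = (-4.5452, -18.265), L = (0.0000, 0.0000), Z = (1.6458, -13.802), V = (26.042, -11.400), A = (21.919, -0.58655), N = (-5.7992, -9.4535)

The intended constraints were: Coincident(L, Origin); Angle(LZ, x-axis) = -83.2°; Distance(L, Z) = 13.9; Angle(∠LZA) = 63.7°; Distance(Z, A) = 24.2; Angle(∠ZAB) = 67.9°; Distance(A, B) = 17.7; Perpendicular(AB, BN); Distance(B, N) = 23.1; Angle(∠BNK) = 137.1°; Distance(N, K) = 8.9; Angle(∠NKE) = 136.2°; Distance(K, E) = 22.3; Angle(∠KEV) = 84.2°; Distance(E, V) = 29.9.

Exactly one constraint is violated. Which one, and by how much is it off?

Distance(E, V) = 29.9 — off by 5.50.

L = (0.00, 0.00) ✓; LZ at -83.20° ✓; |LZ| = 13.90 ✓; ∠LZA = 63.70° ✓; |ZA| = 24.20 ✓; ∠ZAB = 67.90° ✓; |AB| = 17.70 ✓; ∠(AB, BN) = 90.00° ✓; |BN| = 23.10 ✓; ∠BNK = 137.1° ✓; |NK| = 8.900 ✓; ∠NKE = 136.2° ✓; |KE| = 22.30 ✓; ∠KEV = 84.20° ✓; |EV| = 24.40 ✗.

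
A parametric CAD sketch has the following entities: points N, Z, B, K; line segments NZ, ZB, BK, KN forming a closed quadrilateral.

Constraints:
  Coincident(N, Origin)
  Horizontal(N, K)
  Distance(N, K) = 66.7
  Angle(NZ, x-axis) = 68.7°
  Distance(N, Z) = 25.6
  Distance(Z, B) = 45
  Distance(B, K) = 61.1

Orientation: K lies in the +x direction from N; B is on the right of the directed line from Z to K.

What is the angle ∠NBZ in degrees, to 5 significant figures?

23.813°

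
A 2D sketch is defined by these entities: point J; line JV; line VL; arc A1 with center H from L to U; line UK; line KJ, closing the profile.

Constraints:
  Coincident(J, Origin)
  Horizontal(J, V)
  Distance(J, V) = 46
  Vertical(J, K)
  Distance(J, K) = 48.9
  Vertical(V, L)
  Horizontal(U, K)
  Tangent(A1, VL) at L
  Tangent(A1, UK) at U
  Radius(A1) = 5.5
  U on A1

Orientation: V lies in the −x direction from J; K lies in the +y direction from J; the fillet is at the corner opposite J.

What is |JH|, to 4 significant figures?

59.36

J is at the origin; J and V share the same y with |JV| = 46.0 and V on the −x side, so V = (-46.00, 0.000). JK is vertical with |JK| = 48.9 and K on the +y side, so K = (0.000, 48.90). The virtual corner opposite J is at (-46.00, 48.90). The tangent condition forces HL to be normal to VL and A1 meets UK tangentially, so HU is at right angles to UK, with radius 5.5, so the center H sits 5.5 in from both sides at H = (-40.50, 43.40). Then |JH| = |H − J| = 59.36.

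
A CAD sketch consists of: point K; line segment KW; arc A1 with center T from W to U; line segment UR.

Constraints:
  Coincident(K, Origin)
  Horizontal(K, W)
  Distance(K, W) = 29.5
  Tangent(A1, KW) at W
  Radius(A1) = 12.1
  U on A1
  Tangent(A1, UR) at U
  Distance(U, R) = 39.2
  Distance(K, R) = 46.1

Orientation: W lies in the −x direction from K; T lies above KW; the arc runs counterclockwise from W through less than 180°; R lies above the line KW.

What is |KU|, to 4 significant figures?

19.84

Checks: |TW| = 12.10 ✓; |TU| = 12.10 ✓; ∠(TU, UR) = 90.00° ✓; |UR| = 39.20 ✓; |KR| = 46.10 ✓.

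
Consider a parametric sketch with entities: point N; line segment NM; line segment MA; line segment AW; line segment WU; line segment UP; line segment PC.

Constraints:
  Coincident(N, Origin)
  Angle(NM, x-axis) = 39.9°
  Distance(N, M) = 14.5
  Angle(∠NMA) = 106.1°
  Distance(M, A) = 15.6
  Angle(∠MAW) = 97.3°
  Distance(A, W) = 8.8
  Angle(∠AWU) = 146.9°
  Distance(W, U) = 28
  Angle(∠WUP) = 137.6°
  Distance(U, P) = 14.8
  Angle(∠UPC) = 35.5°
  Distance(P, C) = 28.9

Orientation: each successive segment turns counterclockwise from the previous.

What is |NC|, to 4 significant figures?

10.49

N is at the origin; NM runs at 39.9° with length 14.5, so M = (11.12, 9.301). ∠NMA = 106.1° gives MA at 113.8° from the x-axis; with |MA| = 15.6, A = (4.829, 23.57). ∠MAW = 97.3° gives AW at -163.5° from the x-axis; with |AW| = 8.8, W = (-3.609, 21.08). ∠AWU = 146.9° gives WU at -130.4° from the x-axis; with |WU| = 28.0, U = (-21.76, -0.2480). ∠WUP = 137.6° gives UP at -88.00° from the x-axis; with |UP| = 14.8, P = (-21.24, -15.04). ∠UPC = 35.5° gives PC at 56.50° from the x-axis; with |PC| = 28.9, C = (-5.289, 9.060). Then |NC| = |C − N| = 10.49.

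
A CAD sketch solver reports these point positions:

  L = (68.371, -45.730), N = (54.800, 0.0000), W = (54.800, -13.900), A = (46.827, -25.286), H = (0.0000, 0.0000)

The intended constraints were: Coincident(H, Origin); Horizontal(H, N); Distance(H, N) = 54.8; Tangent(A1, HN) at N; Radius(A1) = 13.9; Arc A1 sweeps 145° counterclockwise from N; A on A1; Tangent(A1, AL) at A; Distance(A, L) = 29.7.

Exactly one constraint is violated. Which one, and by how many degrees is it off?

Tangent(A1, AL) at A — off by 8.50°.

H = (0.00, 0.00) ✓; H.y = 0.00, N.y = 0.00 ✓; |HN| = 54.80 ✓; ∠(WN, NH) = 90.00° ✓; |WN| = 13.90 ✓; bearing(W→A) − bearing(W→N) = 145.0° ✓; |WA| = 13.90 ✓; ∠(WA, AL) = 98.50° ✗; |AL| = 29.70 ✓.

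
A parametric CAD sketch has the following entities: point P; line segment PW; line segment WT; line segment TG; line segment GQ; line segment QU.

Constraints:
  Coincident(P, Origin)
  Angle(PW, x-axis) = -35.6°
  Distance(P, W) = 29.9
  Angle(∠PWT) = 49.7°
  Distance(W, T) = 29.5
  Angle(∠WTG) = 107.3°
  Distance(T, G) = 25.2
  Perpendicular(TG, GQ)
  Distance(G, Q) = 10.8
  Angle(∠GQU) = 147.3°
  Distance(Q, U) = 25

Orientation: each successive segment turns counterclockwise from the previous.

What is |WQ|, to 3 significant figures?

38.2

∠WTG = 107.3° gives TG at 167° from the x-axis; with |TG| = 25.2, G = (-2.70, 17.5). The perpendicularity gives GQ at right angles to TG, so GQ runs at -103°; with |GQ| = 10.8, Q = (-5.05, 6.95). Then |WQ| = |Q − W| = 38.2.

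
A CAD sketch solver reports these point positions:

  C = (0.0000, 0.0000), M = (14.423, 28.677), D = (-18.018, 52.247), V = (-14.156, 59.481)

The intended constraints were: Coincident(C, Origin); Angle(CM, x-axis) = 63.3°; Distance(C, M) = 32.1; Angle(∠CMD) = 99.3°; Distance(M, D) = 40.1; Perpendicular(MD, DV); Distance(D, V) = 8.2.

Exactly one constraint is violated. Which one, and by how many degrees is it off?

Perpendicular(MD, DV) — off by 7.90°.

C = (0.00, 0.00) ✓; CM at 63.30° ✓; |CM| = 32.10 ✓; ∠CMD = 99.30° ✓; |MD| = 40.10 ✓; ∠(MD, DV) = 82.10° ✗; |DV| = 8.200 ✓.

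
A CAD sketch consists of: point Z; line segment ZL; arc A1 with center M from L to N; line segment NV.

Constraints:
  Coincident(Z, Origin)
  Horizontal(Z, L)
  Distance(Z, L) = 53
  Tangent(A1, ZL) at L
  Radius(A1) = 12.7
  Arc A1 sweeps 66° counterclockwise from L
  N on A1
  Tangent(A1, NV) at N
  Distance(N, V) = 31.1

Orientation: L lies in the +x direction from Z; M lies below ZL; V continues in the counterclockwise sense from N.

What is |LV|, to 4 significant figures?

43.36

Z is at the origin; ZL is horizontal with |ZL| = 53.0 and L on the +x side, so L = (53.00, 0.000). Since A1 is tangent to ZL there, ML ⟂ ZL, so M = L + (0, -12.7) = (53.00, -12.70). On A1, L sits at bearing 90° from M; a 66° counterclockwise sweep puts N at bearing 156°, so N = M + 12.7·(cos 156°, sin 156°) = (41.40, -7.534). Since A1 is tangent to NV there, MN ⟂ NV, so NV runs along (−sin 156°, cos 156°); with |NV| = 31.1, V = (28.75, -35.95). Then |LV| = |V − L| = 43.36.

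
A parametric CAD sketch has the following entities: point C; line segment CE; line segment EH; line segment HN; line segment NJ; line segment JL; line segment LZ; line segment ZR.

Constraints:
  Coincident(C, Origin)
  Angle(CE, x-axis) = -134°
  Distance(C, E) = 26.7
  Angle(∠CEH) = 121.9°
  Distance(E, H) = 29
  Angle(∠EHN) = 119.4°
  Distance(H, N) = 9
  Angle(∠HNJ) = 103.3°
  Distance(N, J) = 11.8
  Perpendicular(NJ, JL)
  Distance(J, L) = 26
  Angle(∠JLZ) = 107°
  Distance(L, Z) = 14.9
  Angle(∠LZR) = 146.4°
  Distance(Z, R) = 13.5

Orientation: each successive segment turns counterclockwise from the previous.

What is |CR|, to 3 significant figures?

60.6

C is at the origin; CE runs at -134.0° with length 26.7, so E = (-18.5, -19.2). ∠CEH = 121.9° gives EH at -75.9° from the x-axis; with |EH| = 29.0, H = (-11.5, -47.3). ∠EHN = 119.4° gives HN at -15.3° from the x-axis; with |HN| = 9.0, N = (-2.80, -49.7). ∠HNJ = 103.3° gives NJ at 61.4° from the x-axis; with |NJ| = 11.8, J = (2.85, -39.3). NJ is perpendicular to JL, so JL runs at 151°; with |JL| = 26.0, L = (-20.0, -26.9). ∠JLZ = 107.0° gives LZ at -136° from the x-axis; with |LZ| = 14.9, Z = (-30.6, -37.3). ∠LZR = 146.4° gives ZR at -102° from the x-axis; with |ZR| = 13.5, R = (-33.4, -50.5). Then |CR| = |R − C| = 60.6.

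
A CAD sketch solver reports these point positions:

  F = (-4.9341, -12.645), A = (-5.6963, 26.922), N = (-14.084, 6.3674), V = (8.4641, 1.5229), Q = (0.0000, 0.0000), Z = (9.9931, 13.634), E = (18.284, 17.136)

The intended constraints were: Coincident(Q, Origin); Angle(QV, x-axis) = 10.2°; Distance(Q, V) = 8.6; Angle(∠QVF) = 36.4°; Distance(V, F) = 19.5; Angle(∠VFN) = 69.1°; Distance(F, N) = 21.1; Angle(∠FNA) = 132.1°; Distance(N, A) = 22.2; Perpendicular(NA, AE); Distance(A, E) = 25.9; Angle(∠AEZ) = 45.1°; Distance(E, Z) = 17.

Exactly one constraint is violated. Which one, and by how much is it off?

Distance(E, Z) = 17 — off by 8.00.

Q = (0.00, 0.00) ✓; QV at 10.20° ✓; |QV| = 8.600 ✓; ∠QVF = 36.40° ✓; |VF| = 19.50 ✓; ∠VFN = 69.10° ✓; |FN| = 21.10 ✓; ∠FNA = 132.1° ✓; |NA| = 22.20 ✓; ∠(NA, AE) = 90.00° ✓; |AE| = 25.90 ✓; ∠AEZ = 45.10° ✓; |EZ| = 9.000 ✗.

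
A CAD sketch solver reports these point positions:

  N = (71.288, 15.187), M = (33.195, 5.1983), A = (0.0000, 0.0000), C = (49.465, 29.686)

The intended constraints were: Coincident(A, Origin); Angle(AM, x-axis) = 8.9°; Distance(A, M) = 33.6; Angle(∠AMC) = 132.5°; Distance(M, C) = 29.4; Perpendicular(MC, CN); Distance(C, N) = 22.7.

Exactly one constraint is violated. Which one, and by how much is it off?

Distance(C, N) = 22.7 — off by 3.50.

A = (0.00, 0.00) ✓; AM at 8.900° ✓; |AM| = 33.60 ✓; ∠AMC = 132.5° ✓; |MC| = 29.40 ✓; ∠(MC, CN) = 90.00° ✓; |CN| = 26.20 ✗.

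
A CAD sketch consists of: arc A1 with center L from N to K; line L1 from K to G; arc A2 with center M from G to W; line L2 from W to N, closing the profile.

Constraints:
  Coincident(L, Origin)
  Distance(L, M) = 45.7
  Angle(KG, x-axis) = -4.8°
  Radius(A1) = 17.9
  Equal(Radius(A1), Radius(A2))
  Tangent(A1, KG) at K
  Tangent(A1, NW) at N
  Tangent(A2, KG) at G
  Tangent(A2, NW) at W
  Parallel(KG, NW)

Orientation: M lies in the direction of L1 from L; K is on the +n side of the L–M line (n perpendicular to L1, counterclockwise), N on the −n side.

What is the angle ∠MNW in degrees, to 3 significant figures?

21.4°

The slot axis is L1's direction at -4.8°, so u = (cos -4.8°, sin -4.8°) = (0.996, -0.0837) and n = (−sin -4.8°, cos -4.8°) = (0.0837, 0.996). L is at the origin and M lies 45.7 along u from L, so M = 45.7·u = (45.5, -3.82). Tangency of A1 to both parallel lines with radius 17.9 puts K and N at L ± 17.9·n: K = (1.50, 17.8), N = (-1.50, -17.8). Equal radii place G and W the same way about M: G = M + 17.9·n = (47.0, 14.0), W = M − 17.9·n = (44.0, -21.7). Then cos ∠MNW = NM·NW / (|NM||NW|), giving 21.4°.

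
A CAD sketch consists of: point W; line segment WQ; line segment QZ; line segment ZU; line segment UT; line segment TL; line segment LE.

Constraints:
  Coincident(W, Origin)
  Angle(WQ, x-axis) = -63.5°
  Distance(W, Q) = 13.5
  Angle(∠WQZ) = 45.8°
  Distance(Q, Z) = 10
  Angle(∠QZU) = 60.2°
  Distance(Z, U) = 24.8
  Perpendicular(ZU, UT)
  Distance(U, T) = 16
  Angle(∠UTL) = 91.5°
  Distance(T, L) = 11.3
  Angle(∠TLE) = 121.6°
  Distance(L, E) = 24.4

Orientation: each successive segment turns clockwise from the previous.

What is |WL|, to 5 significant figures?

21.150

W is at the origin; WQ runs at -63.5° with length 13.5, so Q = (6.0237, -12.082). ∠WQZ = 45.8° gives QZ at 162.30° from the x-axis; with |QZ| = 10.0, Z = (-3.5029, -9.0413). ∠QZU = 60.2° gives ZU at 42.500° from the x-axis; with |ZU| = 24.8, U = (14.782, 7.7134). ZU is perpendicular to UT, so UT runs at -47.500°; with |UT| = 16.0, T = (25.591, -4.0831). ∠UTL = 91.5° gives TL at -136.00° from the x-axis; with |TL| = 11.3, L = (17.462, -11.933). Then |WL| = |L − W| = 21.150.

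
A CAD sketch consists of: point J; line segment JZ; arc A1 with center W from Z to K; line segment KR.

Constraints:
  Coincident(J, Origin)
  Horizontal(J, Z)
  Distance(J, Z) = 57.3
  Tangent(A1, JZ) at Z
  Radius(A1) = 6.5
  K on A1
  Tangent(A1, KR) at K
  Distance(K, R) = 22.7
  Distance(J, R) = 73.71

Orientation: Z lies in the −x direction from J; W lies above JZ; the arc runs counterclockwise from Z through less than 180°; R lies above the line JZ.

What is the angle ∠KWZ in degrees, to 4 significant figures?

134.2°

Checks: |WZ| = 6.500 ✓; |WK| = 6.500 ✓; ∠(WK, KR) = 90.00° ✓; |KR| = 22.70 ✓; |JR| = 73.71 ✓.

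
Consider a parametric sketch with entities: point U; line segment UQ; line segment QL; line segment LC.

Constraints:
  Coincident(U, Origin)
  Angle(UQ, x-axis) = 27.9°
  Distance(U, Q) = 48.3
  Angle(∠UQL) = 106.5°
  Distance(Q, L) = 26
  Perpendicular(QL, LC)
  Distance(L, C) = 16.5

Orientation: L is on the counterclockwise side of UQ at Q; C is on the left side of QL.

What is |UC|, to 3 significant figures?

49.7

∠UQL = 106.5°, so QL runs at 27.9° + (180° − 106.5°) = 101° from the x-axis; with |QL| = 26.0, L = Q + 26.0·(cos 101°, sin 101°) = (37.5, 48.1). QL is perpendicular to LC; with |LC| = 16.5 on the left of QL, C = L + 16.5·(-0.980, -0.198) = (21.4, 44.8). Then |UC| = |C − U| = 49.7.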